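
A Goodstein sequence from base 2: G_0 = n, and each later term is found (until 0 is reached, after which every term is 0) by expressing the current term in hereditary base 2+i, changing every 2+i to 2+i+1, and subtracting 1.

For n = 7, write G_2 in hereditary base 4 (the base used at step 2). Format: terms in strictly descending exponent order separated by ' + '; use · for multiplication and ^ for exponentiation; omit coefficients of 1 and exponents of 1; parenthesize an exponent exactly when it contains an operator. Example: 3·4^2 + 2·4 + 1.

4^4 + 3

G_0=7  [base 2] 2^2 + 2 + 1  →[2↦3]→  3^3 + 3 + 1 = 31  −1 ⇒ G_1=30
G_1=30  [base 3] 3^3 + 3  →[3↦4]→  4^4 + 4 = 260  −1 ⇒ G_2=259
G_2=259  [base 4] 4^4 + 3  →[4↦5]→  5^5 + 3 = 3128  −1 ⇒ G_3=3127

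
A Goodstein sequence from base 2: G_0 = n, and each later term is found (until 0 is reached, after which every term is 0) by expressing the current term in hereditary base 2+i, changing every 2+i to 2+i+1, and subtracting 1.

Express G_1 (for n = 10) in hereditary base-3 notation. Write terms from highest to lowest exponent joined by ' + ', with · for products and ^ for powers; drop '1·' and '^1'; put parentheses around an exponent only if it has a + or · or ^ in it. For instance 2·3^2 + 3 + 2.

3^(3 + 1) + 2

G_0=10  [base 2] 2^(2 + 1) + 2  →[2↦3]→  3^(3 + 1) + 3 = 84  −1 ⇒ G_1=83
G_1=83  [base 3] 3^(3 + 1) + 2  →[3↦4]→  4^(4 + 1) + 2 = 1026  −1 ⇒ G_2=1025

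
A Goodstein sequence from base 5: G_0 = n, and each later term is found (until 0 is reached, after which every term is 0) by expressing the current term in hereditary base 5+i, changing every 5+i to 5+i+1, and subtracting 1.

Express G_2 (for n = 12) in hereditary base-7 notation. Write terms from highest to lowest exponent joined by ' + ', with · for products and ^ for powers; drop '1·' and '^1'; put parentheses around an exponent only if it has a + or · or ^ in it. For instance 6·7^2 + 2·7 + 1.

2·7

G_0 = 12. HB_5(12) = 2·5 + 2. Bump = 14. G_1 = 13.
G_1 = 13. HB_6(13) = 2·6 + 1. Bump = 15. G_2 = 14.
G_2 = 14. HB_7(14) = 2·7. Bump = 16. G_3 = 15.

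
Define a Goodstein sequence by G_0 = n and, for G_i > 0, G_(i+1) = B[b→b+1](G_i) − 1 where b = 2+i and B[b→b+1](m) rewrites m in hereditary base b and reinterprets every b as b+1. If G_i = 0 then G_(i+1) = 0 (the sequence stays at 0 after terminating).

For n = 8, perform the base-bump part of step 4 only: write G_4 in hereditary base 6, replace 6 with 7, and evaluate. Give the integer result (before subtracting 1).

1647196

step 0: 8 = 2^(2 + 1); sub 3 for 2: 3^(3 + 1); = 81; G_1 = 81−1 = 80
step 1: 80 = 2·3^3 + 2·3^2 + 2·3 + 2; sub 4 for 3: 2·4^4 + 2·4^2 + 2·4 + 2; = 554; G_2 = 554−1 = 553
step 2: 553 = 2·4^4 + 2·4^2 + 2·4 + 1; sub 5 for 4: 2·5^5 + 2·5^2 + 2·5 + 1; = 6311; G_3 = 6311−1 = 6310
step 3: 6310 = 2·5^5 + 2·5^2 + 2·5; sub 6 for 5: 2·6^6 + 2·6^2 + 2·6; = 93396; G_4 = 93396−1 = 93395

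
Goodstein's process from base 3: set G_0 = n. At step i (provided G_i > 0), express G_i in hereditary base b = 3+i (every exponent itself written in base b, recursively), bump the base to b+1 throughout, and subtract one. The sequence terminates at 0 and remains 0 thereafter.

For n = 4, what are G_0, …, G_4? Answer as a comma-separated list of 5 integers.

[0] 4 ≡ 3 + 1 (base 3). Lift 4: 5. −1: 4.
[1] 4 ≡ 4 (base 4). Lift 5: 5. −1: 4.
[2] 4 ≡ 4 (base 5). Lift 6: 4. −1: 3.
[3] 3 ≡ 3 (base 6). Lift 7: 3. −1: 2.

4, 4, 4, 3, 2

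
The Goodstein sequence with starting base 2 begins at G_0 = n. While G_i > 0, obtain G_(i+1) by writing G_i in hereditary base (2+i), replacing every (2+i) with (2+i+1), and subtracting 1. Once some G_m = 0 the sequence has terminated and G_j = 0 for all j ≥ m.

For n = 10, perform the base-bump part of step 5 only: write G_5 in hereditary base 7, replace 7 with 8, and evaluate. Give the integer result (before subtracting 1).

step 0: 10 = 2^(2 + 1) + 2; sub 3 for 2: 3^(3 + 1) + 3; = 84; G_1 = 84−1 = 83
step 1: 83 = 3^(3 + 1) + 2; sub 4 for 3: 4^(4 + 1) + 2; = 1026; G_2 = 1026−1 = 1025
step 2: 1025 = 4^(4 + 1) + 1; sub 5 for 4: 5^(5 + 1) + 1; = 15626; G_3 = 15626−1 = 15625
step 3: 15625 = 5^(5 + 1); sub 6 for 5: 6^(6 + 1); = 279936; G_4 = 279936−1 = 279935
step 4: 279935 = 5·6^6 + 5·6^5 + 5·6^4 + 5·6^3 + 5·6^2 + 5·6 + 5; sub 7 for 6: 5·7^7 + 5·7^5 + 5·7^4 + 5·7^3 + 5·7^2 + 5·7 + 5; = 4215755; G_5 = 4215755−1 = 4215754
step 5: 4215754 = 5·7^7 + 5·7^5 + 5·7^4 + 5·7^3 + 5·7^2 + 5·7 + 4; sub 8 for 7: 5·8^8 + 5·8^5 + 5·8^4 + 5·8^3 + 5·8^2 + 5·8 + 4; = 84073324; G_6 = 84073324−1 = 84073323

84073324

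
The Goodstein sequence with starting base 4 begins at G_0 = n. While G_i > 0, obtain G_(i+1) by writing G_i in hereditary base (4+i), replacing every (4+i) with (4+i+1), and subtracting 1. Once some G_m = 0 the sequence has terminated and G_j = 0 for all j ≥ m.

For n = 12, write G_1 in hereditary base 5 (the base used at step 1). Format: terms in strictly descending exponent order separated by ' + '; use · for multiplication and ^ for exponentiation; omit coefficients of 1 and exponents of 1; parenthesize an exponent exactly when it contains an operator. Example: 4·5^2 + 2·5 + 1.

12 —HB4→ 3·4 —bump→ 3·5 = 15 —(−1)→ 14
14 —HB5→ 2·5 + 4 —bump→ 2·6 + 4 = 16 —(−1)→ 15

2·5 + 4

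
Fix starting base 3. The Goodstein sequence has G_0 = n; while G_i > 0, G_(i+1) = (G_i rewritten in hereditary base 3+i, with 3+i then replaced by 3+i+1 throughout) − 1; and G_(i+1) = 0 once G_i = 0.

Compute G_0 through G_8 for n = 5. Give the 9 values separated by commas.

base 3: 5 = 3 + 2; at 4: 4 + 2 = 6; next = 5
base 4: 5 = 4 + 1; at 5: 5 + 1 = 6; next = 5
base 5: 5 = 5; at 6: 6 = 6; next = 5
base 6: 5 = 5; at 7: 5 = 5; next = 4
base 7: 4 = 4; at 8: 4 = 4; next = 3
base 8: 3 = 3; at 9: 3 = 3; next = 2
base 9: 2 = 2; at 10: 2 = 2; next = 1
base 10: 1 = 1; at 11: 1 = 1; next = 0

5, 5, 5, 5, 4, 3, 2, 1, 0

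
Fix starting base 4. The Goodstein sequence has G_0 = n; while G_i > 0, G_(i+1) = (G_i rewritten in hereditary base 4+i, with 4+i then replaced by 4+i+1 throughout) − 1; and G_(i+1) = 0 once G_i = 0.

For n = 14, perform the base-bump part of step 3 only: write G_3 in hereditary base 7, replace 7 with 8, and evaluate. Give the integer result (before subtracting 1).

step 0: 14 = 3·4 + 2; sub 5 for 4: 3·5 + 2; = 17; G_1 = 17−1 = 16
step 1: 16 = 3·5 + 1; sub 6 for 5: 3·6 + 1; = 19; G_2 = 19−1 = 18
step 2: 18 = 3·6; sub 7 for 6: 3·7; = 21; G_3 = 21−1 = 20
step 3: 20 = 2·7 + 6; sub 8 for 7: 2·8 + 6; = 22; G_4 = 22−1 = 21

22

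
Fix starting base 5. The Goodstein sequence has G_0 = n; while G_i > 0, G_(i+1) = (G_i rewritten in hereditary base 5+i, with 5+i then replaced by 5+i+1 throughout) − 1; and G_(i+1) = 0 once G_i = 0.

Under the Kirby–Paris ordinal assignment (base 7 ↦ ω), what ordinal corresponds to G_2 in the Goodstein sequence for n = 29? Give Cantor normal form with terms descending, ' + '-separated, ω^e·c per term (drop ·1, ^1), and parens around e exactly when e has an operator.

(0) 29|_5 = 5^2 + 4 ↦ 6^2 + 4|_6 = 40 ⇒ 39
(1) 39|_6 = 6^2 + 3 ↦ 7^2 + 3|_7 = 52 ⇒ 51

ω^2 + 2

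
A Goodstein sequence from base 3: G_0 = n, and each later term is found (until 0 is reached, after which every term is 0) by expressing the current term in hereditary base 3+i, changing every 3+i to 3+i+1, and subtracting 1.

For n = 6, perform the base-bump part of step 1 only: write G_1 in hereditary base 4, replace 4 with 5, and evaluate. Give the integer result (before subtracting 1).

8

i=0: 6 = 2·3 (b=3); 3→4: 2·4 = 8; 8−1 = 7
i=1: 7 = 4 + 3 (b=4); 4→5: 5 + 3 = 8; 8−1 = 7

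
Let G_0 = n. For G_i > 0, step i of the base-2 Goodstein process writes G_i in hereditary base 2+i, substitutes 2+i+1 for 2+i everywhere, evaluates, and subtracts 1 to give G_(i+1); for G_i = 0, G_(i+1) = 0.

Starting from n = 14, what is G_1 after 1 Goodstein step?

base 2: 14 = 2^(2 + 1) + 2^2 + 2; at 3: 3^(3 + 1) + 3^3 + 3 = 111; next = 110
base 3: 110 = 3^(3 + 1) + 3^3 + 2; at 4: 4^(4 + 1) + 4^4 + 2 = 1282; next = 1281

110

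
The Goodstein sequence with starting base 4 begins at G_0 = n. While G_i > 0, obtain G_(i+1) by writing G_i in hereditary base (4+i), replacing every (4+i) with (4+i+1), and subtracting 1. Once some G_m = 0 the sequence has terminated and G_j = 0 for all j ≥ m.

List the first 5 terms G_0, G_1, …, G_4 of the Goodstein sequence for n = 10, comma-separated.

G_0=10  [base 4] 2·4 + 2  →[4↦5]→  2·5 + 2 = 12  −1 ⇒ G_1=11
G_1=11  [base 5] 2·5 + 1  →[5↦6]→  2·6 + 1 = 13  −1 ⇒ G_2=12
G_2=12  [base 6] 2·6  →[6↦7]→  2·7 = 14  −1 ⇒ G_3=13
G_3=13  [base 7] 7 + 6  →[7↦8]→  8 + 6 = 14  −1 ⇒ G_4=13

10, 11, 12, 13, 13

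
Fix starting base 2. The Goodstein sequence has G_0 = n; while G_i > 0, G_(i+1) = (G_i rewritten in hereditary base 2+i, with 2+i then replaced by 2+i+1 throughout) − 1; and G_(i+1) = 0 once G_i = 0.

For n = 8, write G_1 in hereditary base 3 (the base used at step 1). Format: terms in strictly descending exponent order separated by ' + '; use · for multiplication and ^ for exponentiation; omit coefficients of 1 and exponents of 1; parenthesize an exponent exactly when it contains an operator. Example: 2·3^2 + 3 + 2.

2·3^3 + 2·3^2 + 2·3 + 2

(0) 8|_2 = 2^(2 + 1) ↦ 3^(3 + 1)|_3 = 81 ⇒ 80
(1) 80|_3 = 2·3^3 + 2·3^2 + 2·3 + 2 ↦ 2·4^4 + 2·4^2 + 2·4 + 2|_4 = 554 ⇒ 553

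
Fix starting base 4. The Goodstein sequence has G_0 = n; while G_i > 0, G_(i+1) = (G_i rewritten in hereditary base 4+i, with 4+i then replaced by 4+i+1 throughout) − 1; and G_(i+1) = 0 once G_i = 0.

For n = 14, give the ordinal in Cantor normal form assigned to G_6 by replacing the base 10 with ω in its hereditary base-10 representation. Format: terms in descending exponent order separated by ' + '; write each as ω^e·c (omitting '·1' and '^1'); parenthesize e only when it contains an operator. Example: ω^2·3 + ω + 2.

G_0=14  [base 4] 3·4 + 2  →[4↦5]→  3·5 + 2 = 17  −1 ⇒ G_1=16
G_1=16  [base 5] 3·5 + 1  →[5↦6]→  3·6 + 1 = 19  −1 ⇒ G_2=18
G_2=18  [base 6] 3·6  →[6↦7]→  3·7 = 21  −1 ⇒ G_3=20
G_3=20  [base 7] 2·7 + 6  →[7↦8]→  2·8 + 6 = 22  −1 ⇒ G_4=21
G_4=21  [base 8] 2·8 + 5  →[8↦9]→  2·9 + 5 = 23  −1 ⇒ G_5=22
G_5=22  [base 9] 2·9 + 4  →[9↦10]→  2·10 + 4 = 24  −1 ⇒ G_6=23

ω·2 + 3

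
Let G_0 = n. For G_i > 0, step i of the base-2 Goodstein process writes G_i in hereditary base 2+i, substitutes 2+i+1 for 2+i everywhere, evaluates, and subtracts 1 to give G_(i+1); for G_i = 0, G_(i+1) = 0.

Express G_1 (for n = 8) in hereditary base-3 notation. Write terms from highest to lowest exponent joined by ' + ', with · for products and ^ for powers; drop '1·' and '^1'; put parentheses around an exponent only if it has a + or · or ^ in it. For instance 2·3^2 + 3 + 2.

2·3^3 + 2·3^2 + 2·3 + 2

G_0=8  [base 2] 2^(2 + 1)  →[2↦3]→  3^(3 + 1) = 81  −1 ⇒ G_1=80
G_1=80  [base 3] 2·3^3 + 2·3^2 + 2·3 + 2  →[3↦4]→  2·4^4 + 2·4^2 + 2·4 + 2 = 554  −1 ⇒ G_2=553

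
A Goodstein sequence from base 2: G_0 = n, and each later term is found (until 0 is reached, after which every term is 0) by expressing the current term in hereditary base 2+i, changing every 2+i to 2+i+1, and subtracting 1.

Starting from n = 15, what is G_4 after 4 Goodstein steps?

G_0=15  [base 2] 2^(2 + 1) + 2^2 + 2 + 1  →[2↦3]→  3^(3 + 1) + 3^3 + 3 + 1 = 112  −1 ⇒ G_1=111
G_1=111  [base 3] 3^(3 + 1) + 3^3 + 3  →[3↦4]→  4^(4 + 1) + 4^4 + 4 = 1284  −1 ⇒ G_2=1283
G_2=1283  [base 4] 4^(4 + 1) + 4^4 + 3  →[4↦5]→  5^(5 + 1) + 5^5 + 3 = 18753  −1 ⇒ G_3=18752
G_3=18752  [base 5] 5^(5 + 1) + 5^5 + 2  →[5↦6]→  6^(6 + 1) + 6^6 + 2 = 326594  −1 ⇒ G_4=326593
G_4=326593  [base 6] 6^(6 + 1) + 6^6 + 1  →[6↦7]→  7^(7 + 1) + 7^7 + 1 = 6588345  −1 ⇒ G_5=6588344

326593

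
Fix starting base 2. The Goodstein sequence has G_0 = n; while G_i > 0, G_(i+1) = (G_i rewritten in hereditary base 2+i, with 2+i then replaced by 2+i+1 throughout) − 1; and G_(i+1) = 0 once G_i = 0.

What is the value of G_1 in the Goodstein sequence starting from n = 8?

[0] 8 ≡ 2^(2 + 1) (base 2). Lift 3: 81. −1: 80.
[1] 80 ≡ 2·3^3 + 2·3^2 + 2·3 + 2 (base 3). Lift 4: 554. −1: 553.

80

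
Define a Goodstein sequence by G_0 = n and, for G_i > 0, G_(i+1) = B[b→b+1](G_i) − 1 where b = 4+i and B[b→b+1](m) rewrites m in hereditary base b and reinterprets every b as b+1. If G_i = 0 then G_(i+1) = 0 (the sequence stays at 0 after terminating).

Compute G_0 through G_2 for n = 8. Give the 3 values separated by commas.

(0) 8|_4 = 2·4 ↦ 2·5|_5 = 10 ⇒ 9
(1) 9|_5 = 5 + 4 ↦ 6 + 4|_6 = 10 ⇒ 9

8, 9, 9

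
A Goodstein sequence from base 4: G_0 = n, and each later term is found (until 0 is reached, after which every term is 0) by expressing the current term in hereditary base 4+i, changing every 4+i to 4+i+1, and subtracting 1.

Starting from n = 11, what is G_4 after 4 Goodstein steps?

G_0 = 11. HB_4(11) = 2·4 + 3. Bump = 13. G_1 = 12.
G_1 = 12. HB_5(12) = 2·5 + 2. Bump = 14. G_2 = 13.
G_2 = 13. HB_6(13) = 2·6 + 1. Bump = 15. G_3 = 14.
G_3 = 14. HB_7(14) = 2·7. Bump = 16. G_4 = 15.
G_4 = 15. HB_8(15) = 8 + 7. Bump = 16. G_5 = 15.

15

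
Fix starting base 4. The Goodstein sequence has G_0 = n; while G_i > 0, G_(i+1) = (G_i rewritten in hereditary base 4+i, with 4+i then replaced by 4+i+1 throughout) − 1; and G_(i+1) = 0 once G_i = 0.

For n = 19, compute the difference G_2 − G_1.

base 4: 19 = 4^2 + 3; at 5: 5^2 + 3 = 28; next = 27
base 5: 27 = 5^2 + 2; at 6: 6^2 + 2 = 38; next = 37

10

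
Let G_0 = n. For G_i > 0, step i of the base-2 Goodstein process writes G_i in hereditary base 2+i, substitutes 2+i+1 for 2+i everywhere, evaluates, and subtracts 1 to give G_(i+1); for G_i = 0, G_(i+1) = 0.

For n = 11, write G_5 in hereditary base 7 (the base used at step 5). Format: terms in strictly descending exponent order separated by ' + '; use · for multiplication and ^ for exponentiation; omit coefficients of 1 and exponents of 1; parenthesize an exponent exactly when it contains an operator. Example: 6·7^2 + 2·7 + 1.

G_0 = 11. HB_2(11) = 2^(2 + 1) + 2 + 1. Bump = 85. G_1 = 84.
G_1 = 84. HB_3(84) = 3^(3 + 1) + 3. Bump = 1028. G_2 = 1027.
G_2 = 1027. HB_4(1027) = 4^(4 + 1) + 3. Bump = 15628. G_3 = 15627.
G_3 = 15627. HB_5(15627) = 5^(5 + 1) + 2. Bump = 279938. G_4 = 279937.
G_4 = 279937. HB_6(279937) = 6^(6 + 1) + 1. Bump = 5764802. G_5 = 5764801.
G_5 = 5764801. HB_7(5764801) = 7^(7 + 1). Bump = 134217728. G_6 = 134217727.

7^(7 + 1)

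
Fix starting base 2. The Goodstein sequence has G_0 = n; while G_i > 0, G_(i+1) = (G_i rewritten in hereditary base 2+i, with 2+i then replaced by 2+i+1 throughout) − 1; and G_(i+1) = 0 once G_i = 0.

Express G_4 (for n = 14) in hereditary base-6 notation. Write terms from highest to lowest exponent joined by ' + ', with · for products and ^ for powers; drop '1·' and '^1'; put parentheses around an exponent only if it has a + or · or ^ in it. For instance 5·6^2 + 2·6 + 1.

G_0=14  [base 2] 2^(2 + 1) + 2^2 + 2  →[2↦3]→  3^(3 + 1) + 3^3 + 3 = 111  −1 ⇒ G_1=110
G_1=110  [base 3] 3^(3 + 1) + 3^3 + 2  →[3↦4]→  4^(4 + 1) + 4^4 + 2 = 1282  −1 ⇒ G_2=1281
G_2=1281  [base 4] 4^(4 + 1) + 4^4 + 1  →[4↦5]→  5^(5 + 1) + 5^5 + 1 = 18751  −1 ⇒ G_3=18750
G_3=18750  [base 5] 5^(5 + 1) + 5^5  →[5↦6]→  6^(6 + 1) + 6^6 = 326592  −1 ⇒ G_4=326591
G_4=326591  [base 6] 6^(6 + 1) + 5·6^5 + 5·6^4 + 5·6^3 + 5·6^2 + 5·6 + 5  →[6↦7]→  7^(7 + 1) + 5·7^5 + 5·7^4 + 5·7^3 + 5·7^2 + 5·7 + 5 = 5862841  −1 ⇒ G_5=5862840

6^(6 + 1) + 5·6^5 + 5·6^4 + 5·6^3 + 5·6^2 + 5·6 + 5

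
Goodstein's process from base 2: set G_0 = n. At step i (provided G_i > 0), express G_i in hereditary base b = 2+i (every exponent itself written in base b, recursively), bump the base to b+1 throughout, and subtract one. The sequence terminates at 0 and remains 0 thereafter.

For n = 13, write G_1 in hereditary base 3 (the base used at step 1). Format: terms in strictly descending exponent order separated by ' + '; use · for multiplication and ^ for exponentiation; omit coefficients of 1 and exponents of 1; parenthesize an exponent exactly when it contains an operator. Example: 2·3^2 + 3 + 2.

3^(3 + 1) + 3^3

13 —HB2→ 2^(2 + 1) + 2^2 + 1 —bump→ 3^(3 + 1) + 3^3 + 1 = 109 —(−1)→ 108
108 —HB3→ 3^(3 + 1) + 3^3 —bump→ 4^(4 + 1) + 4^4 = 1280 —(−1)→ 1279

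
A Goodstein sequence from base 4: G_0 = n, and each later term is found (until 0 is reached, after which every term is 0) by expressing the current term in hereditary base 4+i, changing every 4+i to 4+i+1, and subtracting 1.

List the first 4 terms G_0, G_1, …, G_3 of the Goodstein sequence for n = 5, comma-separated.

5, 5, 5, 4

G_0 = 5. HB_4(5) = 4 + 1. Bump = 6. G_1 = 5.
G_1 = 5. HB_5(5) = 5. Bump = 6. G_2 = 5.
G_2 = 5. HB_6(5) = 5. Bump = 5. G_3 = 4.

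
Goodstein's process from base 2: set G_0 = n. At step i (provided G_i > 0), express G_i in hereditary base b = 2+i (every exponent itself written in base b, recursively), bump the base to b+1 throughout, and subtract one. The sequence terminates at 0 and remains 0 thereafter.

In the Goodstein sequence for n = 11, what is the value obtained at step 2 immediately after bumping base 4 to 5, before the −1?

[0] 11 ≡ 2^(2 + 1) + 2 + 1 (base 2). Lift 3: 85. −1: 84.
[1] 84 ≡ 3^(3 + 1) + 3 (base 3). Lift 4: 1028. −1: 1027.
[2] 1027 ≡ 4^(4 + 1) + 3 (base 4). Lift 5: 15628. −1: 15627.

15628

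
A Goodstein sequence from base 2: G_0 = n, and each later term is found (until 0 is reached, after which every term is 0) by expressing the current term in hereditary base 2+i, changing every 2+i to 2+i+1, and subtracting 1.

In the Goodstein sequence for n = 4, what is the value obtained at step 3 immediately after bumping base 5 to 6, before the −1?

(0) 4|_2 = 2^2 ↦ 3^3|_3 = 27 ⇒ 26
(1) 26|_3 = 2·3^2 + 2·3 + 2 ↦ 2·4^2 + 2·4 + 2|_4 = 42 ⇒ 41
(2) 41|_4 = 2·4^2 + 2·4 + 1 ↦ 2·5^2 + 2·5 + 1|_5 = 61 ⇒ 60

84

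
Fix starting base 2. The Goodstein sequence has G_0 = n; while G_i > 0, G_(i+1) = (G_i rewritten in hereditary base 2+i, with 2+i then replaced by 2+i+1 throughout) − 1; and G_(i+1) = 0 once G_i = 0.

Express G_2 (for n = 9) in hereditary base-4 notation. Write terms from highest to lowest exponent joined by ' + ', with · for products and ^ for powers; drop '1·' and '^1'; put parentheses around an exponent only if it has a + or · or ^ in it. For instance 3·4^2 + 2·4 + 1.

G_0 = 9. HB_2(9) = 2^(2 + 1) + 1. Bump = 82. G_1 = 81.
G_1 = 81. HB_3(81) = 3^(3 + 1). Bump = 1024. G_2 = 1023.
G_2 = 1023. HB_4(1023) = 3·4^4 + 3·4^3 + 3·4^2 + 3·4 + 3. Bump = 9843. G_3 = 9842.

3·4^4 + 3·4^3 + 3·4^2 + 3·4 + 3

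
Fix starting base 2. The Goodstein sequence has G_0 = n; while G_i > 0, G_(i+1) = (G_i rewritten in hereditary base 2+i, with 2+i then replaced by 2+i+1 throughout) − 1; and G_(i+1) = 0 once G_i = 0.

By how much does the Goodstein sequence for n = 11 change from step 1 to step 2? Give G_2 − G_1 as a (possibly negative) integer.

(0) 11|_2 = 2^(2 + 1) + 2 + 1 ↦ 3^(3 + 1) + 3 + 1|_3 = 85 ⇒ 84
(1) 84|_3 = 3^(3 + 1) + 3 ↦ 4^(4 + 1) + 4|_4 = 1028 ⇒ 1027

943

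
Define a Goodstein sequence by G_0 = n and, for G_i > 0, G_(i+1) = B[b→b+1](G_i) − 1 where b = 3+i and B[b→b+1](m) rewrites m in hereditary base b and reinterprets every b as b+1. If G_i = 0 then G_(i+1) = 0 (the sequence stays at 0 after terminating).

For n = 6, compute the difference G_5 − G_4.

0

step 0: 6 = 2·3; sub 4 for 3: 2·4; = 8; G_1 = 8−1 = 7
step 1: 7 = 4 + 3; sub 5 for 4: 5 + 3; = 8; G_2 = 8−1 = 7
step 2: 7 = 5 + 2; sub 6 for 5: 6 + 2; = 8; G_3 = 8−1 = 7
step 3: 7 = 6 + 1; sub 7 for 6: 7 + 1; = 8; G_4 = 8−1 = 7
step 4: 7 = 7; sub 8 for 7: 8; = 8; G_5 = 8−1 = 7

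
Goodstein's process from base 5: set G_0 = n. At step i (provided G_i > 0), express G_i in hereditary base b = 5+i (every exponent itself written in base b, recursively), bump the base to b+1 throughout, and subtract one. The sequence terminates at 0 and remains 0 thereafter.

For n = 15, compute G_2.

step 0: 15 = 3·5; sub 6 for 5: 3·6; = 18; G_1 = 18−1 = 17
step 1: 17 = 2·6 + 5; sub 7 for 6: 2·7 + 5; = 19; G_2 = 19−1 = 18
step 2: 18 = 2·7 + 4; sub 8 for 7: 2·8 + 4; = 20; G_3 = 20−1 = 19

18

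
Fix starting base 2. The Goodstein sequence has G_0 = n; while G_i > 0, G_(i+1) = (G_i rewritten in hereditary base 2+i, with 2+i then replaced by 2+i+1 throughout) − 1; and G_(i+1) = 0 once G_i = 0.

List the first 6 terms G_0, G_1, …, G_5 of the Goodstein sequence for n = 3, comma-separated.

G_0=3  [base 2] 2 + 1  →[2↦3]→  3 + 1 = 4  −1 ⇒ G_1=3
G_1=3  [base 3] 3  →[3↦4]→  4 = 4  −1 ⇒ G_2=3
G_2=3  [base 4] 3  →[4↦5]→  3 = 3  −1 ⇒ G_3=2
G_3=2  [base 5] 2  →[5↦6]→  2 = 2  −1 ⇒ G_4=1
G_4=1  [base 6] 1  →[6↦7]→  1 = 1  −1 ⇒ G_5=0

3, 3, 3, 2, 1, 0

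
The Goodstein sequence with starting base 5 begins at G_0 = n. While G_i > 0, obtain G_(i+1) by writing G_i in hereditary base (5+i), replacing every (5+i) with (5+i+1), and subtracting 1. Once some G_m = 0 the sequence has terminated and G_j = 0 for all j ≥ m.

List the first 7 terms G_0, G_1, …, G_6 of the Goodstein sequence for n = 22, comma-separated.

(0) 22|_5 = 4·5 + 2 ↦ 4·6 + 2|_6 = 26 ⇒ 25
(1) 25|_6 = 4·6 + 1 ↦ 4·7 + 1|_7 = 29 ⇒ 28
(2) 28|_7 = 4·7 ↦ 4·8|_8 = 32 ⇒ 31
(3) 31|_8 = 3·8 + 7 ↦ 3·9 + 7|_9 = 34 ⇒ 33
(4) 33|_9 = 3·9 + 6 ↦ 3·10 + 6|_10 = 36 ⇒ 35
(5) 35|_10 = 3·10 + 5 ↦ 3·11 + 5|_11 = 38 ⇒ 37

22, 25, 28, 31, 33, 35, 37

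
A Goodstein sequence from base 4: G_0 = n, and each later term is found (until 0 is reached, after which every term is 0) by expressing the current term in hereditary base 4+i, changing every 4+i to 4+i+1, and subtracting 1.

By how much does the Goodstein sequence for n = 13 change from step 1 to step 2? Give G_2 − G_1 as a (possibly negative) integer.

G_0=13  [base 4] 3·4 + 1  →[4↦5]→  3·5 + 1 = 16  −1 ⇒ G_1=15
G_1=15  [base 5] 3·5  →[5↦6]→  3·6 = 18  −1 ⇒ G_2=17

2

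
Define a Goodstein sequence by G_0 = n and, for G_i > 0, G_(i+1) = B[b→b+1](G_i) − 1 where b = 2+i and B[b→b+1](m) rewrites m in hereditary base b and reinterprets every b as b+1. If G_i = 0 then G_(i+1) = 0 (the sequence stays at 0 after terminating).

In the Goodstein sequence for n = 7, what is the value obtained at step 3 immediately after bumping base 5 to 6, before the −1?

step 0: 7 = 2^2 + 2 + 1; sub 3 for 2: 3^3 + 3 + 1; = 31; G_1 = 31−1 = 30
step 1: 30 = 3^3 + 3; sub 4 for 3: 4^4 + 4; = 260; G_2 = 260−1 = 259
step 2: 259 = 4^4 + 3; sub 5 for 4: 5^5 + 3; = 3128; G_3 = 3128−1 = 3127
step 3: 3127 = 5^5 + 2; sub 6 for 5: 6^6 + 2; = 46658; G_4 = 46658−1 = 46657

46658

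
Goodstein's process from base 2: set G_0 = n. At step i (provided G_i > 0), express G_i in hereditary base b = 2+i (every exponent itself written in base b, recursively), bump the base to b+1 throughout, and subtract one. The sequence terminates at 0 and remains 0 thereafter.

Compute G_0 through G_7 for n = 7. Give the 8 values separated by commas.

step 0: 7 = 2^2 + 2 + 1; sub 3 for 2: 3^3 + 3 + 1; = 31; G_1 = 31−1 = 30
step 1: 30 = 3^3 + 3; sub 4 for 3: 4^4 + 4; = 260; G_2 = 260−1 = 259
step 2: 259 = 4^4 + 3; sub 5 for 4: 5^5 + 3; = 3128; G_3 = 3128−1 = 3127
step 3: 3127 = 5^5 + 2; sub 6 for 5: 6^6 + 2; = 46658; G_4 = 46658−1 = 46657
step 4: 46657 = 6^6 + 1; sub 7 for 6: 7^7 + 1; = 823544; G_5 = 823544−1 = 823543
step 5: 823543 = 7^7; sub 8 for 7: 8^8; = 16777216; G_6 = 16777216−1 = 16777215
step 6: 16777215 = 7·8^7 + 7·8^6 + 7·8^5 + 7·8^4 + 7·8^3 + 7·8^2 + 7·8 + 7; sub 9 for 8: 7·9^7 + 7·9^6 + 7·9^5 + 7·9^4 + 7·9^3 + 7·9^2 + 7·9 + 7; = 37665880; G_7 = 37665880−1 = 37665879

7, 30, 259, 3127, 46657, 823543, 16777215, 37665879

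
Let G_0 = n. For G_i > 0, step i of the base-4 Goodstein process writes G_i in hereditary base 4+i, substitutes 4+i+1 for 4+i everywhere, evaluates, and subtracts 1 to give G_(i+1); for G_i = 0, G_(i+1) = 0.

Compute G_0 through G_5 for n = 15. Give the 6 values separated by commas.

(0) 15|_4 = 3·4 + 3 ↦ 3·5 + 3|_5 = 18 ⇒ 17
(1) 17|_5 = 3·5 + 2 ↦ 3·6 + 2|_6 = 20 ⇒ 19
(2) 19|_6 = 3·6 + 1 ↦ 3·7 + 1|_7 = 22 ⇒ 21
(3) 21|_7 = 3·7 ↦ 3·8|_8 = 24 ⇒ 23
(4) 23|_8 = 2·8 + 7 ↦ 2·9 + 7|_9 = 25 ⇒ 24

15, 17, 19, 21, 23, 24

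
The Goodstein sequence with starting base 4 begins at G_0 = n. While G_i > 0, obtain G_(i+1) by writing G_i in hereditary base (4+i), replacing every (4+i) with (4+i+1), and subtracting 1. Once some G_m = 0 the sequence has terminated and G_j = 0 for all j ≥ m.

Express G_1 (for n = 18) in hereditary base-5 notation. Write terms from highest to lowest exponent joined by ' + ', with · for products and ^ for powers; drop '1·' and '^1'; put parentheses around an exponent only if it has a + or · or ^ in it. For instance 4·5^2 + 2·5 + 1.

base 4: 18 = 4^2 + 2; at 5: 5^2 + 2 = 27; next = 26
base 5: 26 = 5^2 + 1; at 6: 6^2 + 1 = 37; next = 36

5^2 + 1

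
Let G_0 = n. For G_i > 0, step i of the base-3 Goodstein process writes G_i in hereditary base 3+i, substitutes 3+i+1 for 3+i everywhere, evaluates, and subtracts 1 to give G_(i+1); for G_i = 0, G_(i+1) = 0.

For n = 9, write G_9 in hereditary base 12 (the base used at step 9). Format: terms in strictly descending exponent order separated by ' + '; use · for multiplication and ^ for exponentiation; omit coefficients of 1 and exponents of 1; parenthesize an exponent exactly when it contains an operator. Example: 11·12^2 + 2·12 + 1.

2·12 + 3

i=0: 9 = 3^2 (b=3); 3→4: 4^2 = 16; 16−1 = 15
i=1: 15 = 3·4 + 3 (b=4); 4→5: 3·5 + 3 = 18; 18−1 = 17
i=2: 17 = 3·5 + 2 (b=5); 5→6: 3·6 + 2 = 20; 20−1 = 19
i=3: 19 = 3·6 + 1 (b=6); 6→7: 3·7 + 1 = 22; 22−1 = 21
i=4: 21 = 3·7 (b=7); 7→8: 3·8 = 24; 24−1 = 23
i=5: 23 = 2·8 + 7 (b=8); 8→9: 2·9 + 7 = 25; 25−1 = 24
i=6: 24 = 2·9 + 6 (b=9); 9→10: 2·10 + 6 = 26; 26−1 = 25
i=7: 25 = 2·10 + 5 (b=10); 10→11: 2·11 + 5 = 27; 27−1 = 26
i=8: 26 = 2·11 + 4 (b=11); 11→12: 2·12 + 4 = 28; 28−1 = 27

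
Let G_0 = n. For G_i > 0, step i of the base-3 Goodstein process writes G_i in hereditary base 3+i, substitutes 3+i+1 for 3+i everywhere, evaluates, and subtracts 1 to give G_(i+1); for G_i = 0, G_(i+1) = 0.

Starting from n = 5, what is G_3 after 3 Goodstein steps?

5

i=0: 5 = 3 + 2 (b=3); 3→4: 4 + 2 = 6; 6−1 = 5
i=1: 5 = 4 + 1 (b=4); 4→5: 5 + 1 = 6; 6−1 = 5
i=2: 5 = 5 (b=5); 5→6: 6 = 6; 6−1 = 5
i=3: 5 = 5 (b=6); 6→7: 5 = 5; 5−1 = 4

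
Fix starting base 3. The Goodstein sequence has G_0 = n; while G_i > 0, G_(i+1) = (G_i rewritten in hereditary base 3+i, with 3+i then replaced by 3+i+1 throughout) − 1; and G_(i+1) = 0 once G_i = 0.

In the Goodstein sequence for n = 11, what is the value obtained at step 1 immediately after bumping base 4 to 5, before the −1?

26

G_0=11  [base 3] 3^2 + 2  →[3↦4]→  4^2 + 2 = 18  −1 ⇒ G_1=17
G_1=17  [base 4] 4^2 + 1  →[4↦5]→  5^2 + 1 = 26  −1 ⇒ G_2=25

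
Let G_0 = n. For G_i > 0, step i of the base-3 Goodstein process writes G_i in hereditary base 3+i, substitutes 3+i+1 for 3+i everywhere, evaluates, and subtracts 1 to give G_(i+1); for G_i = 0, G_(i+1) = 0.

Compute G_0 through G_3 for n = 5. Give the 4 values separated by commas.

5, 5, 5, 5

[0] 5 ≡ 3 + 2 (base 3). Lift 4: 6. −1: 5.
[1] 5 ≡ 4 + 1 (base 4). Lift 5: 6. −1: 5.
[2] 5 ≡ 5 (base 5). Lift 6: 6. −1: 5.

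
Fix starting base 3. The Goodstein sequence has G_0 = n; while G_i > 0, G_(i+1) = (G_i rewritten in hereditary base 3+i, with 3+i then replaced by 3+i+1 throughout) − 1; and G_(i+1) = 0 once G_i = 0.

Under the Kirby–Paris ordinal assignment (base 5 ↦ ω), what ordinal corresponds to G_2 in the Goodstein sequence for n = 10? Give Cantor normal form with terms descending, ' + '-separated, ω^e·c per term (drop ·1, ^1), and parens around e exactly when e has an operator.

(0) 10|_3 = 3^2 + 1 ↦ 4^2 + 1|_4 = 17 ⇒ 16
(1) 16|_4 = 4^2 ↦ 5^2|_5 = 25 ⇒ 24
(2) 24|_5 = 4·5 + 4 ↦ 4·6 + 4|_6 = 28 ⇒ 27

ω·4 + 4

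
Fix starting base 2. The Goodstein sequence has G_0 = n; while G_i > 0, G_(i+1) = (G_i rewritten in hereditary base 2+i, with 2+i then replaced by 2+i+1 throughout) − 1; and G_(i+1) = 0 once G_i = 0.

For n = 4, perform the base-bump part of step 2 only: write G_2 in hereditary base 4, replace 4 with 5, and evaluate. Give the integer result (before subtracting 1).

i=0: 4 = 2^2 (b=2); 2→3: 3^3 = 27; 27−1 = 26
i=1: 26 = 2·3^2 + 2·3 + 2 (b=3); 3→4: 2·4^2 + 2·4 + 2 = 42; 42−1 = 41

61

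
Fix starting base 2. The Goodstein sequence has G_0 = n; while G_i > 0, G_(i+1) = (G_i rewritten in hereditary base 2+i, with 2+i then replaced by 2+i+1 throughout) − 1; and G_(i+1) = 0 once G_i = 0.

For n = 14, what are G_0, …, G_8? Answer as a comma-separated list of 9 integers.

step 0: 14 = 2^(2 + 1) + 2^2 + 2; sub 3 for 2: 3^(3 + 1) + 3^3 + 3; = 111; G_1 = 111−1 = 110
step 1: 110 = 3^(3 + 1) + 3^3 + 2; sub 4 for 3: 4^(4 + 1) + 4^4 + 2; = 1282; G_2 = 1282−1 = 1281
step 2: 1281 = 4^(4 + 1) + 4^4 + 1; sub 5 for 4: 5^(5 + 1) + 5^5 + 1; = 18751; G_3 = 18751−1 = 18750
step 3: 18750 = 5^(5 + 1) + 5^5; sub 6 for 5: 6^(6 + 1) + 6^6; = 326592; G_4 = 326592−1 = 326591
step 4: 326591 = 6^(6 + 1) + 5·6^5 + 5·6^4 + 5·6^3 + 5·6^2 + 5·6 + 5; sub 7 for 6: 7^(7 + 1) + 5·7^5 + 5·7^4 + 5·7^3 + 5·7^2 + 5·7 + 5; = 5862841; G_5 = 5862841−1 = 5862840
step 5: 5862840 = 7^(7 + 1) + 5·7^5 + 5·7^4 + 5·7^3 + 5·7^2 + 5·7 + 4; sub 8 for 7: 8^(8 + 1) + 5·8^5 + 5·8^4 + 5·8^3 + 5·8^2 + 5·8 + 4; = 134404972; G_6 = 134404972−1 = 134404971
step 6: 134404971 = 8^(8 + 1) + 5·8^5 + 5·8^4 + 5·8^3 + 5·8^2 + 5·8 + 3; sub 9 for 8: 9^(9 + 1) + 5·9^5 + 5·9^4 + 5·9^3 + 5·9^2 + 5·9 + 3; = 3487116549; G_7 = 3487116549−1 = 3487116548
step 7: 3487116548 = 9^(9 + 1) + 5·9^5 + 5·9^4 + 5·9^3 + 5·9^2 + 5·9 + 2; sub 10 for 9: 10^(10 + 1) + 5·10^5 + 5·10^4 + 5·10^3 + 5·10^2 + 5·10 + 2; = 100000555552; G_8 = 100000555552−1 = 100000555551

14, 110, 1281, 18750, 326591, 5862840, 134404971, 3487116548, 100000555551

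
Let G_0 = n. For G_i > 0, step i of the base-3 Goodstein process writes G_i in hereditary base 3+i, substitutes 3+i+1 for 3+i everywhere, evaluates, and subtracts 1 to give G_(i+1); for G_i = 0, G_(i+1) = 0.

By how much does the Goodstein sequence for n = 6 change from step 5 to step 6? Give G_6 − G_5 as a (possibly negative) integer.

-1

G_0 = 6. HB_3(6) = 2·3. Bump = 8. G_1 = 7.
G_1 = 7. HB_4(7) = 4 + 3. Bump = 8. G_2 = 7.
G_2 = 7. HB_5(7) = 5 + 2. Bump = 8. G_3 = 7.
G_3 = 7. HB_6(7) = 6 + 1. Bump = 8. G_4 = 7.
G_4 = 7. HB_7(7) = 7. Bump = 8. G_5 = 7.
G_5 = 7. HB_8(7) = 7. Bump = 7. G_6 = 6.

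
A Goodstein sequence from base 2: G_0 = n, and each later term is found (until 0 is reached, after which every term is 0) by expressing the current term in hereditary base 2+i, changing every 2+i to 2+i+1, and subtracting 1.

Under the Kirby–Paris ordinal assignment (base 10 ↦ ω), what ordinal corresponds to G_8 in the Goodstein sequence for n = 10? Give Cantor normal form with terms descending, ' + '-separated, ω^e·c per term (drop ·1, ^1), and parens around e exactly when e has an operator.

G_0 = 10. HB_2(10) = 2^(2 + 1) + 2. Bump = 84. G_1 = 83.
G_1 = 83. HB_3(83) = 3^(3 + 1) + 2. Bump = 1026. G_2 = 1025.
G_2 = 1025. HB_4(1025) = 4^(4 + 1) + 1. Bump = 15626. G_3 = 15625.
G_3 = 15625. HB_5(15625) = 5^(5 + 1). Bump = 279936. G_4 = 279935.
G_4 = 279935. HB_6(279935) = 5·6^6 + 5·6^5 + 5·6^4 + 5·6^3 + 5·6^2 + 5·6 + 5. Bump = 4215755. G_5 = 4215754.
G_5 = 4215754. HB_7(4215754) = 5·7^7 + 5·7^5 + 5·7^4 + 5·7^3 + 5·7^2 + 5·7 + 4. Bump = 84073324. G_6 = 84073323.
G_6 = 84073323. HB_8(84073323) = 5·8^8 + 5·8^5 + 5·8^4 + 5·8^3 + 5·8^2 + 5·8 + 3. Bump = 1937434593. G_7 = 1937434592.
G_7 = 1937434592. HB_9(1937434592) = 5·9^9 + 5·9^5 + 5·9^4 + 5·9^3 + 5·9^2 + 5·9 + 2. Bump = 50000555552. G_8 = 50000555551.
G_8 = 50000555551. HB_10(50000555551) = 5·10^10 + 5·10^5 + 5·10^4 + 5·10^3 + 5·10^2 + 5·10 + 1. Bump = 1426559238831. G_9 = 1426559238830.

ω^ω·5 + ω^5·5 + ω^4·5 + ω^3·5 + ω^2·5 + ω·5 + 1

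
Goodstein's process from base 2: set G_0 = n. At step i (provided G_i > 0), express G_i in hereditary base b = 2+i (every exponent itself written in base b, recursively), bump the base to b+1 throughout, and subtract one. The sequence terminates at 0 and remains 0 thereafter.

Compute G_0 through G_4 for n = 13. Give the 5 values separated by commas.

13, 108, 1279, 16092, 280711

G_0 = 13. HB_2(13) = 2^(2 + 1) + 2^2 + 1. Bump = 109. G_1 = 108.
G_1 = 108. HB_3(108) = 3^(3 + 1) + 3^3. Bump = 1280. G_2 = 1279.
G_2 = 1279. HB_4(1279) = 4^(4 + 1) + 3·4^3 + 3·4^2 + 3·4 + 3. Bump = 16093. G_3 = 16092.
G_3 = 16092. HB_5(16092) = 5^(5 + 1) + 3·5^3 + 3·5^2 + 3·5 + 2. Bump = 280712. G_4 = 280711.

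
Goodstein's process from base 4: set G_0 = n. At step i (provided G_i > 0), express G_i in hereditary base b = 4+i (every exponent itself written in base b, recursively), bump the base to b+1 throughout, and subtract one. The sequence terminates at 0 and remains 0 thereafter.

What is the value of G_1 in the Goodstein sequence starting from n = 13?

15

13 —HB4→ 3·4 + 1 —bump→ 3·5 + 1 = 16 —(−1)→ 15
15 —HB5→ 3·5 —bump→ 3·6 = 18 —(−1)→ 17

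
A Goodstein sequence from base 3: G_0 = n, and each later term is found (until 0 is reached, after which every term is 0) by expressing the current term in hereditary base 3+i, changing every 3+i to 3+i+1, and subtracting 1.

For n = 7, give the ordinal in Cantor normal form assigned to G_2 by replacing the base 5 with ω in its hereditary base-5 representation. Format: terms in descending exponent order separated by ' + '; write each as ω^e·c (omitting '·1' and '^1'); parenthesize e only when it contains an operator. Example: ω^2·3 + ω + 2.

ω + 4

i=0: 7 = 2·3 + 1 (b=3); 3→4: 2·4 + 1 = 9; 9−1 = 8
i=1: 8 = 2·4 (b=4); 4→5: 2·5 = 10; 10−1 = 9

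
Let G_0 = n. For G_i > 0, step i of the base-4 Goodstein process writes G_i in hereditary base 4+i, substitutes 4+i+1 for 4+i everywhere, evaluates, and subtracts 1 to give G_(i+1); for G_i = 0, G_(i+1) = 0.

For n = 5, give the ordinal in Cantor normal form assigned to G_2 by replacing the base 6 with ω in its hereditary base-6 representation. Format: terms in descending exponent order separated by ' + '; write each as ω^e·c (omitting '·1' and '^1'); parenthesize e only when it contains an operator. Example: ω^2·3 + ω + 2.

5

i=0: 5 = 4 + 1 (b=4); 4→5: 5 + 1 = 6; 6−1 = 5
i=1: 5 = 5 (b=5); 5→6: 6 = 6; 6−1 = 5
i=2: 5 = 5 (b=6); 6→7: 5 = 5; 5−1 = 4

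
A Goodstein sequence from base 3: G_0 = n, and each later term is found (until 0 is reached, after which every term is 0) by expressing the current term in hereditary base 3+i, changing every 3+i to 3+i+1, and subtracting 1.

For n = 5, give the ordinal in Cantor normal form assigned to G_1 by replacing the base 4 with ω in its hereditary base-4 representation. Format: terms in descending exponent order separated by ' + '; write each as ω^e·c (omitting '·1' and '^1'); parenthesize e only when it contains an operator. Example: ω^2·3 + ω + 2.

ω + 1

(0) 5|_3 = 3 + 2 ↦ 4 + 2|_4 = 6 ⇒ 5
(1) 5|_4 = 4 + 1 ↦ 5 + 1|_5 = 6 ⇒ 5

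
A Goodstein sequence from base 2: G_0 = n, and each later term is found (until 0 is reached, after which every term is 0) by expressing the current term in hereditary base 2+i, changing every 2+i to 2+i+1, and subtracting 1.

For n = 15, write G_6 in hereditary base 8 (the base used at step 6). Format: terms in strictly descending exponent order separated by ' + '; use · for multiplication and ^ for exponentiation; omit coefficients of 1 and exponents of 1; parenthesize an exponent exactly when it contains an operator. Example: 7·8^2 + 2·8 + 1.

(0) 15|_2 = 2^(2 + 1) + 2^2 + 2 + 1 ↦ 3^(3 + 1) + 3^3 + 3 + 1|_3 = 112 ⇒ 111
(1) 111|_3 = 3^(3 + 1) + 3^3 + 3 ↦ 4^(4 + 1) + 4^4 + 4|_4 = 1284 ⇒ 1283
(2) 1283|_4 = 4^(4 + 1) + 4^4 + 3 ↦ 5^(5 + 1) + 5^5 + 3|_5 = 18753 ⇒ 18752
(3) 18752|_5 = 5^(5 + 1) + 5^5 + 2 ↦ 6^(6 + 1) + 6^6 + 2|_6 = 326594 ⇒ 326593
(4) 326593|_6 = 6^(6 + 1) + 6^6 + 1 ↦ 7^(7 + 1) + 7^7 + 1|_7 = 6588345 ⇒ 6588344
(5) 6588344|_7 = 7^(7 + 1) + 7^7 ↦ 8^(8 + 1) + 8^8|_8 = 150994944 ⇒ 150994943
(6) 150994943|_8 = 8^(8 + 1) + 7·8^7 + 7·8^6 + 7·8^5 + 7·8^4 + 7·8^3 + 7·8^2 + 7·8 + 7 ↦ 9^(9 + 1) + 7·9^7 + 7·9^6 + 7·9^5 + 7·9^4 + 7·9^3 + 7·9^2 + 7·9 + 7|_9 = 3524450281 ⇒ 3524450280

8^(8 + 1) + 7·8^7 + 7·8^6 + 7·8^5 + 7·8^4 + 7·8^3 + 7·8^2 + 7·8 + 7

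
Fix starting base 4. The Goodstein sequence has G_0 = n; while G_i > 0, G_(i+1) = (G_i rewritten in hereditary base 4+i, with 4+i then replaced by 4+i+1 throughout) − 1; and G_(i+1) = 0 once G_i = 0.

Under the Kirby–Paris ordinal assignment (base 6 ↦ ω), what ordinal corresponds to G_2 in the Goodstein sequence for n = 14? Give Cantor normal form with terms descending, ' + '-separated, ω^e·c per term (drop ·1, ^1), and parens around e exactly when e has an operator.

base 4: 14 = 3·4 + 2; at 5: 3·5 + 2 = 17; next = 16
base 5: 16 = 3·5 + 1; at 6: 3·6 + 1 = 19; next = 18

ω·3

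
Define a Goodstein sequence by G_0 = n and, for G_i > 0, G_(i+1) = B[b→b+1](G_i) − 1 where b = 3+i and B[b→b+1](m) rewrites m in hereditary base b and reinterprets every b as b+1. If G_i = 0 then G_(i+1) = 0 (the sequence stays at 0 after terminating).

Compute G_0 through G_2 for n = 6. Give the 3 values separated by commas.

6, 7, 7

6 —HB3→ 2·3 —bump→ 2·4 = 8 —(−1)→ 7
7 —HB4→ 4 + 3 —bump→ 5 + 3 = 8 —(−1)→ 7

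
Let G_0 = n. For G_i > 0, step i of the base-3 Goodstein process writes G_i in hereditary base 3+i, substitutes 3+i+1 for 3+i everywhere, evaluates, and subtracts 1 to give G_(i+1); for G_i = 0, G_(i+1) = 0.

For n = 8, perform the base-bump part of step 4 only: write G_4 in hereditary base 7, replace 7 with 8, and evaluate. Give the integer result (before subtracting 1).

12

G_0=8  [base 3] 2·3 + 2  →[3↦4]→  2·4 + 2 = 10  −1 ⇒ G_1=9
G_1=9  [base 4] 2·4 + 1  →[4↦5]→  2·5 + 1 = 11  −1 ⇒ G_2=10
G_2=10  [base 5] 2·5  →[5↦6]→  2·6 = 12  −1 ⇒ G_3=11
G_3=11  [base 6] 6 + 5  →[6↦7]→  7 + 5 = 12  −1 ⇒ G_4=11
G_4=11  [base 7] 7 + 4  →[7↦8]→  8 + 4 = 12  −1 ⇒ G_5=11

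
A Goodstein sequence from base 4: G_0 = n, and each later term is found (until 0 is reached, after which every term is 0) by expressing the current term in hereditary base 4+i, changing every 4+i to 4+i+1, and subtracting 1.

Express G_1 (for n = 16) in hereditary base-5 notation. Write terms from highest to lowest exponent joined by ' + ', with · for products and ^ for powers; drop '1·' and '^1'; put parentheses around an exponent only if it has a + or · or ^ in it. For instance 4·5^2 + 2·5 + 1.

4·5 + 4

(0) 16|_4 = 4^2 ↦ 5^2|_5 = 25 ⇒ 24
(1) 24|_5 = 4·5 + 4 ↦ 4·6 + 4|_6 = 28 ⇒ 27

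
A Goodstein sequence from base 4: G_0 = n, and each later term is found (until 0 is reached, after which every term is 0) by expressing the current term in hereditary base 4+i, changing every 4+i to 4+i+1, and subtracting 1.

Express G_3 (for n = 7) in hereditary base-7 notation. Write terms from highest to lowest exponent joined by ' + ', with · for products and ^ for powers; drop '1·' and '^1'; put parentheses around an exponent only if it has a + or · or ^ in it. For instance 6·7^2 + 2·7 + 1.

7

i=0: 7 = 4 + 3 (b=4); 4→5: 5 + 3 = 8; 8−1 = 7
i=1: 7 = 5 + 2 (b=5); 5→6: 6 + 2 = 8; 8−1 = 7
i=2: 7 = 6 + 1 (b=6); 6→7: 7 + 1 = 8; 8−1 = 7
i=3: 7 = 7 (b=7); 7→8: 8 = 8; 8−1 = 7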